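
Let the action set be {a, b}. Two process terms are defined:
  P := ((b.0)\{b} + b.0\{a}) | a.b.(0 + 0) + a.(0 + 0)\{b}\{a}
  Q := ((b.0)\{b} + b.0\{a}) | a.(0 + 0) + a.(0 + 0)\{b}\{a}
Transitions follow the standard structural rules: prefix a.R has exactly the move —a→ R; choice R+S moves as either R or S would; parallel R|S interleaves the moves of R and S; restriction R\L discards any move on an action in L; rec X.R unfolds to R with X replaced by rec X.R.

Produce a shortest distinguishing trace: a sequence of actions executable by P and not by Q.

Reachable graph of P (7 states):
  m0 = ((b.0)\{b} + b.0\{a}) | a.b.(0 + 0) + a.(0 + 0)\{b}\{a} → --a--▸ m1, --a--▸ m2, --b--▸ m3
  m1 = ((b.0)\{b} + b.0\{a}) | b.(0 + 0) → --b--▸ m4, --b--▸ m5
  m2 = (0 + 0)\{b}\{a} → deadlocked
  m3 = 0\{a} | a.b.(0 + 0) → --a--▸ m5
  m4 = ((b.0)\{b} + b.0\{a}) | (0 + 0) → --b--▸ m6
  m5 = 0\{a} | b.(0 + 0) → --b--▸ m6
  m6 = 0\{a} | (0 + 0) → deadlocked
Reachable graph of Q (5 states):
  n0 = ((b.0)\{b} + b.0\{a}) | a.(0 + 0) + a.(0 + 0)\{b}\{a} → --a--▸ n1, --a--▸ n2, --b--▸ n3
  n1 = ((b.0)\{b} + b.0\{a}) | (0 + 0) → --b--▸ n4
  n2 = (0 + 0)\{b}\{a} → deadlocked
  n3 = 0\{a} | a.(0 + 0) → --a--▸ n4
  n4 = 0\{a} | (0 + 0) → deadlocked
Trace ⟨abb⟩ through P, begin at {m0}:
  [1] a ⇒ {m1, m2}
  [2] b ⇒ {m4, m5}
  [3] b ⇒ {m6}
  — P admits the full trace.
Trace ⟨abb⟩ through Q, begin at {n0}:
  [1] a ⇒ {n1, n2}
  [2] b ⇒ {n4}
  [3] b ⇒ no successor for Q

abb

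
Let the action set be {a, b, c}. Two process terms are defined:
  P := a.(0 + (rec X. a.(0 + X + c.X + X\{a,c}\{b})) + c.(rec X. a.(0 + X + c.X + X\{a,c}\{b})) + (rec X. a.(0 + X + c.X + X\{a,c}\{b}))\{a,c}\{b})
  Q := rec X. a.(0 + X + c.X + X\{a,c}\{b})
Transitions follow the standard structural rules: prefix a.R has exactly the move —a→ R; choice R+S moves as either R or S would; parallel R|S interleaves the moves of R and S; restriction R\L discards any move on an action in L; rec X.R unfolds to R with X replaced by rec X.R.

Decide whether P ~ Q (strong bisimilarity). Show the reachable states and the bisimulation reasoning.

P's transition system — 3 states:
  u0 = a.(0 + (rec X. a.(0 + X + c.X + X\{a,c}\{b})) + c.(rec X. a.(0 + X + c.X + X\{a,c}\{b})) + (rec X. a.(0 + X + c.X + X\{a,c}\{b}))\{a,c}\{b}) :: =a=> u1
  u1 = 0 + (rec X. a.(0 + X + c.X + X\{a,c}\{b})) + c.(rec X. a.(0 + X + c.X + X\{a,c}\{b})) + (rec X. a.(0 + X + c.X + X\{a,c}\{b}))\{a,c}\{b} :: =a=> u1, =c=> u2
  u2 = rec X. a.(0 + X + c.X + X\{a,c}\{b}) :: =a=> u1
Q's transition system — 2 states:
  v0 = rec X. a.(0 + X + c.X + X\{a,c}\{b}) :: =a=> v1
  v1 = 0 + (rec X. a.(0 + X + c.X + X\{a,c}\{b})) + c.(rec X. a.(0 + X + c.X + X\{a,c}\{b})) + (rec X. a.(0 + X + c.X + X\{a,c}\{b}))\{a,c}\{b} :: =a=> v1, =c=> v0
Partition-refinement fixed point:
  B0 = {u0, u2, v0}
  B1 = {u1, v1}
u0 ∈ B0, v0 ∈ B0 → same block

P ~ Q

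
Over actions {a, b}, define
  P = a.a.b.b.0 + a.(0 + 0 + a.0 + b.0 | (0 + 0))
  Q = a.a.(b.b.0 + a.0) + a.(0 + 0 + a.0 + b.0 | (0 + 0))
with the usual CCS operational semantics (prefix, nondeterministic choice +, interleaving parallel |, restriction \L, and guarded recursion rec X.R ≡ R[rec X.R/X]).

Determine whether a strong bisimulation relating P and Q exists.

NO

Reachable graph of P (7 states):
  u0 = a.a.b.b.0 + a.(0 + 0 + a.0 + b.0 | (0 + 0)) has moves —a→ u1, —a→ u2
  u1 = 0 + 0 + a.0 + b.0 | (0 + 0) has moves —a→ u3, —b→ u4
  u2 = a.b.b.0 has moves —a→ u5
  u3 = 0 has moves stopped
  u4 = 0 | (0 + 0) has moves stopped
  u5 = b.b.0 has moves —b→ u6
  u6 = b.0 has moves —b→ u3
Reachable graph of Q (7 states):
  v0 = a.a.(b.b.0 + a.0) + a.(0 + 0 + a.0 + b.0 | (0 + 0)) has moves —a→ v1, —a→ v2
  v1 = 0 + 0 + a.0 + b.0 | (0 + 0) has moves —a→ v3, —b→ v4
  v2 = a.(b.b.0 + a.0) has moves —a→ v5
  v3 = 0 has moves stopped
  v4 = 0 | (0 + 0) has moves stopped
  v5 = b.b.0 + a.0 has moves —a→ v3, —b→ v6
  v6 = b.0 has moves —b→ v3
Bisimilarity quotient blocks:
  B0 = {u0}
  B1 = {u1, v1}
  B2 = {u3, u4, v3, v4}
  B3 = {u2}
  B4 = {u5}
  B5 = {u6, v6}
  B6 = {v0}
  B7 = {v2}
  B8 = {v5}
u0 ∈ B0, v0 ∈ B6 → different blocks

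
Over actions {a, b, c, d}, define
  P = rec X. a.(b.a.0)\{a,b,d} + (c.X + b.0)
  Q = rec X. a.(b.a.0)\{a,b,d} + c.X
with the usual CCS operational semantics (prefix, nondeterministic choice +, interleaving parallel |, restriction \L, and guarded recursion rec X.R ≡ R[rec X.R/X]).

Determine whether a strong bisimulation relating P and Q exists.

LTS(P): 3 reachable states
  s0 = rec X. a.(b.a.0)\{a,b,d} + (c.X + b.0) :: -a-> s1, -b-> s2, -c-> s0
  s1 = (b.a.0)\{a,b,d} :: stopped
  s2 = 0 :: stopped
LTS(Q): 2 reachable states
  t0 = rec X. a.(b.a.0)\{a,b,d} + c.X :: -a-> t1, -c-> t0
  t1 = (b.a.0)\{a,b,d} :: stopped
Bisimilarity quotient blocks:
  B0 = {s0}
  B1 = {s1, s2, t1}
  B2 = {t0}
s0 ∈ B0, t0 ∈ B2 → different blocks

P ≁ Q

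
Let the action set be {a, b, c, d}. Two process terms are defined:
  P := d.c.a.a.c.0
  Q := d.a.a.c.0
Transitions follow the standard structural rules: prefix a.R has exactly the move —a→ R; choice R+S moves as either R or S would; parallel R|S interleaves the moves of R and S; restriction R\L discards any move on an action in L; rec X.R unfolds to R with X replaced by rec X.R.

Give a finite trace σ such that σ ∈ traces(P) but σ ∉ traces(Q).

dc

P's transition system — 6 states:
  m0 = d.c.a.a.c.0 ⊢ ··d··> m1
  m1 = c.a.a.c.0 ⊢ ··c··> m2
  m2 = a.a.c.0 ⊢ ··a··> m3
  m3 = a.c.0 ⊢ ··a··> m4
  m4 = c.0 ⊢ ··c··> m5
  m5 = 0 ⊢ (no moves)
Q's transition system — 5 states:
  n0 = d.a.a.c.0 ⊢ ··d··> n1
  n1 = a.a.c.0 ⊢ ··a··> n2
  n2 = a.c.0 ⊢ ··a··> n3
  n3 = c.0 ⊢ ··c··> n4
  n4 = 0 ⊢ (no moves)
Trace ⟨dc⟩ through P, begin at {m0}:
  [1] d ⇒ {m1}
  [2] c ⇒ {m2}
  P completes σ.
Trace ⟨dc⟩ through Q, begin at {n0}:
  [1] d ⇒ {n1}
  [2] c ⇒ ∅  — Q cannot continue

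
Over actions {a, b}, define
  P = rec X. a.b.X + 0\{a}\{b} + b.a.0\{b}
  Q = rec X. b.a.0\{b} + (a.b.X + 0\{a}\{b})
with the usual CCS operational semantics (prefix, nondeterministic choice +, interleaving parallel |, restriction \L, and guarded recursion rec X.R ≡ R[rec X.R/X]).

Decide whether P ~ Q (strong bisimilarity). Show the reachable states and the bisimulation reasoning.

P's transition system — 4 states:
  u0 = rec X. a.b.X + 0\{a}\{b} + b.a.0\{b} ⊢ =a=> u1, =b=> u2
  u1 = b.(rec X. a.b.X + 0\{a}\{b} + b.a.0\{b}) ⊢ =b=> u0
  u2 = a.0\{b} ⊢ =a=> u3
  u3 = 0\{b} ⊢ stopped
Q's transition system — 4 states:
  v0 = rec X. b.a.0\{b} + (a.b.X + 0\{a}\{b}) ⊢ =a=> v1, =b=> v2
  v1 = b.(rec X. b.a.0\{b} + (a.b.X + 0\{a}\{b})) ⊢ =b=> v0
  v2 = a.0\{b} ⊢ =a=> v3
  v3 = 0\{b} ⊢ stopped
Partition-refinement fixed point:
  B0 = {u0, v0}
  B1 = {u1, v1}
  B2 = {u2, v2}
  B3 = {u3, v3}
u0 ∈ B0, v0 ∈ B0 → same block

P ~ Q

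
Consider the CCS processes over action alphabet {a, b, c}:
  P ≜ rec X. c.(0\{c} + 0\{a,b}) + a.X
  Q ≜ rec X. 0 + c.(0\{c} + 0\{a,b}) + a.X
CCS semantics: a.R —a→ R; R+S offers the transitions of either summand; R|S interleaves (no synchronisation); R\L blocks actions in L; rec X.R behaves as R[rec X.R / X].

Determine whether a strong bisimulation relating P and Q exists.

P ~ Q

Reachable graph of P (2 states):
  s0 = rec X. c.(0\{c} + 0\{a,b}) + a.X ⊢ =a=> s0, =c=> s1
  s1 = 0\{c} + 0\{a,b} ⊢ ·
Reachable graph of Q (2 states):
  t0 = rec X. 0 + c.(0\{c} + 0\{a,b}) + a.X ⊢ =a=> t0, =c=> t1
  t1 = 0\{c} + 0\{a,b} ⊢ ·
Partition-refinement fixed point:
  B0 = {s0, t0}
  B1 = {s1, t1}
s0 ∈ B0, t0 ∈ B0 → same block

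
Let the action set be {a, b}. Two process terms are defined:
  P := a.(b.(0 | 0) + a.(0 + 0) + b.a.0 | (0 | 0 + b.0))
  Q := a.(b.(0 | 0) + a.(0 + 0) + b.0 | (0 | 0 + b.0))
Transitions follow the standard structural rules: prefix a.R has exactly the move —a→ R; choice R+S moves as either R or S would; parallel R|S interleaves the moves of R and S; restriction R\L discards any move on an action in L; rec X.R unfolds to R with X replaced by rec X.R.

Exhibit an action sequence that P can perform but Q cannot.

aba

P's transition system — 8 states:
  u0 = a.(b.(0 | 0) + a.(0 + 0) + b.a.0 | (0 | 0 + b.0)) ⊢ -a-> u1
  u1 = b.(0 | 0) + a.(0 + 0) + b.a.0 | (0 | 0 + b.0) ⊢ -a-> u2, -b-> u3, -b-> u4, -b-> u5
  u2 = 0 + 0 ⊢ (no moves)
  u3 = 0 | 0 ⊢ (no moves)
  u4 = a.0 | (0 | 0 + b.0) ⊢ -a-> u6, -b-> u7
  u5 = b.a.0 | 0 ⊢ -b-> u7
  u6 = 0 | (0 | 0 + b.0) ⊢ -b-> u3
  u7 = a.0 | 0 ⊢ -a-> u3
Q's transition system — 6 states:
  v0 = a.(b.(0 | 0) + a.(0 + 0) + b.0 | (0 | 0 + b.0)) ⊢ -a-> v1
  v1 = b.(0 | 0) + a.(0 + 0) + b.0 | (0 | 0 + b.0) ⊢ -a-> v2, -b-> v3, -b-> v4, -b-> v5
  v2 = 0 + 0 ⊢ (no moves)
  v3 = 0 | (0 | 0 + b.0) ⊢ -b-> v4
  v4 = 0 | 0 ⊢ (no moves)
  v5 = b.0 | 0 ⊢ -b-> v4
Executing aba from P (initial set {u0}):
  after a @ step 1: {u1}
  after b @ step 2: {u3, u4, u5}
  after a @ step 3: {u6}
  — P admits the full trace.
Executing aba from Q (initial set {v0}):
  after a @ step 1: {v1}
  after b @ step 2: {v3, v4, v5}
  after a @ step 3: no successor for Q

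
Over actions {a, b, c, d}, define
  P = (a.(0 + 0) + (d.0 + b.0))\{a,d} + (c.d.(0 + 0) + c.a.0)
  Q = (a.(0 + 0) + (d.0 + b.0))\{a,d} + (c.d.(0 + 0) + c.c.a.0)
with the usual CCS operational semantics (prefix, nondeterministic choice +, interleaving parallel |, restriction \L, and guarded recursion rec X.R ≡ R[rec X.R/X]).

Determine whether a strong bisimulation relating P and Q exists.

not bisimilar

Reachable graph of P (6 states):
  u0 = (a.(0 + 0) + (d.0 + b.0))\{a,d} + (c.d.(0 + 0) + c.a.0) :: =b=> u1, =c=> u2, =c=> u3
  u1 = 0\{a,d} :: stopped
  u2 = a.0 :: =a=> u4
  u3 = d.(0 + 0) :: =d=> u5
  u4 = 0 :: stopped
  u5 = 0 + 0 :: stopped
Reachable graph of Q (7 states):
  v0 = (a.(0 + 0) + (d.0 + b.0))\{a,d} + (c.d.(0 + 0) + c.c.a.0) :: =b=> v1, =c=> v2, =c=> v3
  v1 = 0\{a,d} :: stopped
  v2 = c.a.0 :: =c=> v4
  v3 = d.(0 + 0) :: =d=> v5
  v4 = a.0 :: =a=> v6
  v5 = 0 + 0 :: stopped
  v6 = 0 :: stopped
Partition-refinement fixed point:
  B0 = {u0}
  B1 = {u3, v3}
  B2 = {u1, u4, u5, v1, v5, v6}
  B3 = {u2, v4}
  B4 = {v0}
  B5 = {v2}
u0 ∈ B0, v0 ∈ B4 → different blocks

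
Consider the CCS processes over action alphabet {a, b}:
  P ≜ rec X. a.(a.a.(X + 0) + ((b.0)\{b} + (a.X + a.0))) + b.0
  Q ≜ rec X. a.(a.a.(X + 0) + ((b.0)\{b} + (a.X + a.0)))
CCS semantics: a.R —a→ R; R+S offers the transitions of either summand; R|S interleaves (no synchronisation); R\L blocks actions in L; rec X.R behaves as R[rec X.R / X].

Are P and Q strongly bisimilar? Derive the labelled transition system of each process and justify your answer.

Reachable graph of P (5 states):
  p0 = rec X. a.(a.a.(X + 0) + ((b.0)\{b} + (a.X + a.0))) + b.0 ⊢ ··a··> p1, ··b··> p2
  p1 = a.a.((rec X. a.(a.a.(X + 0) + ((b.0)\{b} + (a.X + a.0))) + b.0) + 0) + ((b.0)\{b} + (a.(rec X. a.(a.a.(X + 0) + ((b.0)\{b} + (a.X + a.0))) + b.0) + a.0)) ⊢ ··a··> p0, ··a··> p2, ··a··> p3
  p2 = 0 ⊢ deadlocked
  p3 = a.((rec X. a.(a.a.(X + 0) + ((b.0)\{b} + (a.X + a.0))) + b.0) + 0) ⊢ ··a··> p4
  p4 = (rec X. a.(a.a.(X + 0) + ((b.0)\{b} + (a.X + a.0))) + b.0) + 0 ⊢ ··a··> p1, ··b··> p2
Reachable graph of Q (5 states):
  q0 = rec X. a.(a.a.(X + 0) + ((b.0)\{b} + (a.X + a.0))) ⊢ ··a··> q1
  q1 = a.a.((rec X. a.(a.a.(X + 0) + ((b.0)\{b} + (a.X + a.0)))) + 0) + ((b.0)\{b} + (a.(rec X. a.(a.a.(X + 0) + ((b.0)\{b} + (a.X + a.0)))) + a.0)) ⊢ ··a··> q0, ··a··> q2, ··a··> q3
  q2 = 0 ⊢ deadlocked
  q3 = a.((rec X. a.(a.a.(X + 0) + ((b.0)\{b} + (a.X + a.0)))) + 0) ⊢ ··a··> q4
  q4 = (rec X. a.(a.a.(X + 0) + ((b.0)\{b} + (a.X + a.0)))) + 0 ⊢ ··a··> q1
Bisimilarity quotient blocks:
  B0 = {p0, p4}
  B1 = {p1}
  B2 = {p2, q2}
  B3 = {p3}
  B4 = {q0, q4}
  B5 = {q1}
  B6 = {q3}
p0 ∈ B0, q0 ∈ B4 → different blocks

NO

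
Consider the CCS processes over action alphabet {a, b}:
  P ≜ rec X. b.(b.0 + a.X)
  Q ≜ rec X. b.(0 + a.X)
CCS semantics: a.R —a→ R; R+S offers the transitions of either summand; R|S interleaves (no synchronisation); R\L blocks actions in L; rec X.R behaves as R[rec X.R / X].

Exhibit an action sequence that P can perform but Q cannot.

bb

P's transition system — 3 states:
  m0 = rec X. b.(b.0 + a.X) :: ··b··> m1
  m1 = b.0 + a.(rec X. b.(b.0 + a.X)) :: ··a··> m0, ··b··> m2
  m2 = 0 :: ·
Q's transition system — 2 states:
  n0 = rec X. b.(0 + a.X) :: ··b··> n1
  n1 = 0 + a.(rec X. b.(0 + a.X)) :: ··a··> n0
Executing bb from P (initial set {m0}):
  [1] b ⇒ {m1}
  [2] b ⇒ {m2}
  P completes σ.
Executing bb from Q (initial set {n0}):
  [1] b ⇒ {n1}
  [2] b ⇒ ∅ (Q stuck)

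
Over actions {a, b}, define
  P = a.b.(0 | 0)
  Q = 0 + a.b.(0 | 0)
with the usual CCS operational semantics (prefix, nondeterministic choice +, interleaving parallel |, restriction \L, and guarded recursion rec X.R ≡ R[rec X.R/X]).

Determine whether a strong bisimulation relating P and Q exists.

P's transition system — 3 states:
  s0 = a.b.(0 | 0) ⊢ -a-> s1
  s1 = b.(0 | 0) ⊢ -b-> s2
  s2 = 0 | 0 ⊢ deadlocked
Q's transition system — 3 states:
  t0 = 0 + a.b.(0 | 0) ⊢ -a-> t1
  t1 = b.(0 | 0) ⊢ -b-> t2
  t2 = 0 | 0 ⊢ deadlocked
Coarsest stable partition (strong bisimilarity classes):
  B0 = {s0, t0}
  B1 = {s1, t1}
  B2 = {s2, t2}
s0 ∈ B0, t0 ∈ B0 → same block

bisimilar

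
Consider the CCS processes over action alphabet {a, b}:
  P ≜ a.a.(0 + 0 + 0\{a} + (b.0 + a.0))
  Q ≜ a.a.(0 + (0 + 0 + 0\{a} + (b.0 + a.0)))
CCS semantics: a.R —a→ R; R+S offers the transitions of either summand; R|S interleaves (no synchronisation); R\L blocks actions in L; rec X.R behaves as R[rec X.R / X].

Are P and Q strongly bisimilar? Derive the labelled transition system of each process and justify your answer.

bisimilar

Reachable graph of P (4 states):
  s0 = a.a.(0 + 0 + 0\{a} + (b.0 + a.0)) → --a--▸ s1
  s1 = a.(0 + 0 + 0\{a} + (b.0 + a.0)) → --a--▸ s2
  s2 = 0 + 0 + 0\{a} + (b.0 + a.0) → --a--▸ s3, --b--▸ s3
  s3 = 0 → deadlocked
Reachable graph of Q (4 states):
  t0 = a.a.(0 + (0 + 0 + 0\{a} + (b.0 + a.0))) → --a--▸ t1
  t1 = a.(0 + (0 + 0 + 0\{a} + (b.0 + a.0))) → --a--▸ t2
  t2 = 0 + (0 + 0 + 0\{a} + (b.0 + a.0)) → --a--▸ t3, --b--▸ t3
  t3 = 0 → deadlocked
Coarsest stable partition (strong bisimilarity classes):
  B0 = {s0, t0}
  B1 = {s1, t1}
  B2 = {s2, t2}
  B3 = {s3, t3}
s0 ∈ B0, t0 ∈ B0 → same block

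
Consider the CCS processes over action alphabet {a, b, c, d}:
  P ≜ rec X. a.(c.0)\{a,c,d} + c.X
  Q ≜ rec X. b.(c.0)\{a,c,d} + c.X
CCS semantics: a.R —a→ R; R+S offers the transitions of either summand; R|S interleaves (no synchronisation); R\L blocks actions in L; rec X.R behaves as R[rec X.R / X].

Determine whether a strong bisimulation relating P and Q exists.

not bisimilar

LTS(P): 2 reachable states
  p0 = rec X. a.(c.0)\{a,c,d} + c.X → -a-> p1, -c-> p0
  p1 = (c.0)\{a,c,d} → ·
LTS(Q): 2 reachable states
  q0 = rec X. b.(c.0)\{a,c,d} + c.X → -b-> q1, -c-> q0
  q1 = (c.0)\{a,c,d} → ·
Coarsest stable partition (strong bisimilarity classes):
  B0 = {p0}
  B1 = {p1, q1}
  B2 = {q0}
p0 ∈ B0, q0 ∈ B2 → different blocks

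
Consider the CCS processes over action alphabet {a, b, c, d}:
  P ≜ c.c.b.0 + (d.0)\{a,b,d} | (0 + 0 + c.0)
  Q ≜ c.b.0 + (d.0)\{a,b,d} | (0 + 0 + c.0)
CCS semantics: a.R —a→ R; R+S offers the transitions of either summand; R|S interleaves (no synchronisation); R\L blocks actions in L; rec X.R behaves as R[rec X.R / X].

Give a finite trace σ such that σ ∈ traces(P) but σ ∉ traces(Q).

LTS(P): 5 reachable states
  m0 = c.c.b.0 + (d.0)\{a,b,d} | (0 + 0 + c.0) has moves ··c··> m1, ··c··> m2
  m1 = (d.0)\{a,b,d} | 0 has moves ∅
  m2 = c.b.0 has moves ··c··> m3
  m3 = b.0 has moves ··b··> m4
  m4 = 0 has moves ∅
LTS(Q): 4 reachable states
  n0 = c.b.0 + (d.0)\{a,b,d} | (0 + 0 + c.0) has moves ··c··> n1, ··c··> n2
  n1 = (d.0)\{a,b,d} | 0 has moves ∅
  n2 = b.0 has moves ··b··> n3
  n3 = 0 has moves ∅
Run σ = ⟨cc⟩ on P: start {m0}
  after c @ step 1: {m1, m2}
  after c @ step 2: {m3}
  P completes σ.
Run σ = ⟨cc⟩ on Q: start {n0}
  after c @ step 1: {n1, n2}
  after c @ step 2: ∅ (Q stuck)

cc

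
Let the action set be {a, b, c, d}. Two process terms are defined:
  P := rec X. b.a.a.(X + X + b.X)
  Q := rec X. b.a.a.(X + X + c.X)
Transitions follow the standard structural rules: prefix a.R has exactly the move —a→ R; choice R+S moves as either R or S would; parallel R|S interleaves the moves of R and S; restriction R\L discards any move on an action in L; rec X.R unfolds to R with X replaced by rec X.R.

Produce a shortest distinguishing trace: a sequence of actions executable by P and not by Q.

P's transition system — 4 states:
  s0 = rec X. b.a.a.(X + X + b.X) | -b-> s1
  s1 = a.a.((rec X. b.a.a.(X + X + b.X)) + (rec X. b.a.a.(X + X + b.X)) + b.(rec X. b.a.a.(X + X + b.X))) | -a-> s2
  s2 = a.((rec X. b.a.a.(X + X + b.X)) + (rec X. b.a.a.(X + X + b.X)) + b.(rec X. b.a.a.(X + X + b.X))) | -a-> s3
  s3 = (rec X. b.a.a.(X + X + b.X)) + (rec X. b.a.a.(X + X + b.X)) + b.(rec X. b.a.a.(X + X + b.X)) | -b-> s0, -b-> s1
Q's transition system — 4 states:
  t0 = rec X. b.a.a.(X + X + c.X) | -b-> t1
  t1 = a.a.((rec X. b.a.a.(X + X + c.X)) + (rec X. b.a.a.(X + X + c.X)) + c.(rec X. b.a.a.(X + X + c.X))) | -a-> t2
  t2 = a.((rec X. b.a.a.(X + X + c.X)) + (rec X. b.a.a.(X + X + c.X)) + c.(rec X. b.a.a.(X + X + c.X))) | -a-> t3
  t3 = (rec X. b.a.a.(X + X + c.X)) + (rec X. b.a.a.(X + X + c.X)) + c.(rec X. b.a.a.(X + X + c.X)) | -b-> t1, -c-> t0
Executing baabb from P (initial set {s0}):
  [1] b ⇒ {s1}
  [2] a ⇒ {s2}
  [3] a ⇒ {s3}
  [4] b ⇒ {s0, s1}
  [5] b ⇒ {s1}
  ✓ P
Executing baabb from Q (initial set {t0}):
  [1] b ⇒ {t1}
  [2] a ⇒ {t2}
  [3] a ⇒ {t3}
  [4] b ⇒ {t1}
  [5] b ⇒ no successor for Q

baabb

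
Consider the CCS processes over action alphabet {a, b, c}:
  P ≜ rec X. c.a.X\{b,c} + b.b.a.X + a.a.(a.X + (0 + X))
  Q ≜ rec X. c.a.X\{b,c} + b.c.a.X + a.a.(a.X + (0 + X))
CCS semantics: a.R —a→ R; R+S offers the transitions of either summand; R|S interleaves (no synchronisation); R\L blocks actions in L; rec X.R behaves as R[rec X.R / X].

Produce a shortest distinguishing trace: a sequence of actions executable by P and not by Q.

bb

Reachable graph of P (9 states):
  u0 = rec X. c.a.X\{b,c} + b.b.a.X + a.a.(a.X + (0 + X)) | =a=> u1, =b=> u2, =c=> u3
  u1 = a.(a.(rec X. c.a.X\{b,c} + b.b.a.X + a.a.(a.X + (0 + X))) + (0 + (rec X. c.a.X\{b,c} + b.b.a.X + a.a.(a.X + (0 + X))))) | =a=> u4
  u2 = b.a.(rec X. c.a.X\{b,c} + b.b.a.X + a.a.(a.X + (0 + X))) | =b=> u5
  u3 = a.(rec X. c.a.X\{b,c} + b.b.a.X + a.a.(a.X + (0 + X)))\{b,c} | =a=> u6
  u4 = a.(rec X. c.a.X\{b,c} + b.b.a.X + a.a.(a.X + (0 + X))) + (0 + (rec X. c.a.X\{b,c} + b.b.a.X + a.a.(a.X + (0 + X)))) | =a=> u0, =a=> u1, =b=> u2, =c=> u3
  u5 = a.(rec X. c.a.X\{b,c} + b.b.a.X + a.a.(a.X + (0 + X))) | =a=> u0
  u6 = (rec X. c.a.X\{b,c} + b.b.a.X + a.a.(a.X + (0 + X)))\{b,c} | =a=> u7
  u7 = (a.(a.(rec X. c.a.X\{b,c} + b.b.a.X + a.a.(a.X + (0 + X))) + (0 + (rec X. c.a.X\{b,c} + b.b.a.X + a.a.(a.X + (0 + X))))))\{b,c} | =a=> u8
  u8 = (a.(rec X. c.a.X\{b,c} + b.b.a.X + a.a.(a.X + (0 + X))) + (0 + (rec X. c.a.X\{b,c} + b.b.a.X + a.a.(a.X + (0 + X)))))\{b,c} | =a=> u6, =a=> u7
Reachable graph of Q (9 states):
  v0 = rec X. c.a.X\{b,c} + b.c.a.X + a.a.(a.X + (0 + X)) | =a=> v1, =b=> v2, =c=> v3
  v1 = a.(a.(rec X. c.a.X\{b,c} + b.c.a.X + a.a.(a.X + (0 + X))) + (0 + (rec X. c.a.X\{b,c} + b.c.a.X + a.a.(a.X + (0 + X))))) | =a=> v4
  v2 = c.a.(rec X. c.a.X\{b,c} + b.c.a.X + a.a.(a.X + (0 + X))) | =c=> v5
  v3 = a.(rec X. c.a.X\{b,c} + b.c.a.X + a.a.(a.X + (0 + X)))\{b,c} | =a=> v6
  v4 = a.(rec X. c.a.X\{b,c} + b.c.a.X + a.a.(a.X + (0 + X))) + (0 + (rec X. c.a.X\{b,c} + b.c.a.X + a.a.(a.X + (0 + X)))) | =a=> v0, =a=> v1, =b=> v2, =c=> v3
  v5 = a.(rec X. c.a.X\{b,c} + b.c.a.X + a.a.(a.X + (0 + X))) | =a=> v0
  v6 = (rec X. c.a.X\{b,c} + b.c.a.X + a.a.(a.X + (0 + X)))\{b,c} | =a=> v7
  v7 = (a.(a.(rec X. c.a.X\{b,c} + b.c.a.X + a.a.(a.X + (0 + X))) + (0 + (rec X. c.a.X\{b,c} + b.c.a.X + a.a.(a.X + (0 + X))))))\{b,c} | =a=> v8
  v8 = (a.(rec X. c.a.X\{b,c} + b.c.a.X + a.a.(a.X + (0 + X))) + (0 + (rec X. c.a.X\{b,c} + b.c.a.X + a.a.(a.X + (0 + X)))))\{b,c} | =a=> v6, =a=> v7
Trace ⟨bb⟩ through P, begin at {u0}:
  after b @ step 1: {u2}
  after b @ step 2: {u5}
  — P admits the full trace.
Trace ⟨bb⟩ through Q, begin at {v0}:
  after b @ step 1: {v2}
  after b @ step 2: ∅  — Q cannot continue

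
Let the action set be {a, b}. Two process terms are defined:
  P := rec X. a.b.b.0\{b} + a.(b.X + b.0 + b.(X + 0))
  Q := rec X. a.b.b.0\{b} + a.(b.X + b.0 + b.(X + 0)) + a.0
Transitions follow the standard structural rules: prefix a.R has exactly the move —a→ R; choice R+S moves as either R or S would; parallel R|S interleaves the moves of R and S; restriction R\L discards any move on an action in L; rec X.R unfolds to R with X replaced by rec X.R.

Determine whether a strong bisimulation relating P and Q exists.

NO

Reachable graph of P (7 states):
  s0 = rec X. a.b.b.0\{b} + a.(b.X + b.0 + b.(X + 0)) :: -a-> s1, -a-> s2
  s1 = b.(rec X. a.b.b.0\{b} + a.(b.X + b.0 + b.(X + 0))) + b.0 + b.((rec X. a.b.b.0\{b} + a.(b.X + b.0 + b.(X + 0))) + 0) :: -b-> s0, -b-> s3, -b-> s4
  s2 = b.b.0\{b} :: -b-> s5
  s3 = (rec X. a.b.b.0\{b} + a.(b.X + b.0 + b.(X + 0))) + 0 :: -a-> s1, -a-> s2
  s4 = 0 :: deadlocked
  s5 = b.0\{b} :: -b-> s6
  s6 = 0\{b} :: deadlocked
Reachable graph of Q (7 states):
  t0 = rec X. a.b.b.0\{b} + a.(b.X + b.0 + b.(X + 0)) + a.0 :: -a-> t1, -a-> t2, -a-> t3
  t1 = 0 :: deadlocked
  t2 = b.(rec X. a.b.b.0\{b} + a.(b.X + b.0 + b.(X + 0)) + a.0) + b.0 + b.((rec X. a.b.b.0\{b} + a.(b.X + b.0 + b.(X + 0)) + a.0) + 0) :: -b-> t0, -b-> t1, -b-> t4
  t3 = b.b.0\{b} :: -b-> t5
  t4 = (rec X. a.b.b.0\{b} + a.(b.X + b.0 + b.(X + 0)) + a.0) + 0 :: -a-> t1, -a-> t2, -a-> t3
  t5 = b.0\{b} :: -b-> t6
  t6 = 0\{b} :: deadlocked
Bisimilarity quotient blocks:
  B0 = {s0, s3}
  B1 = {s2, t3}
  B2 = {s5, t5}
  B3 = {s4, s6, t1, t6}
  B4 = {s1}
  B5 = {t0, t4}
  B6 = {t2}
s0 ∈ B0, t0 ∈ B5 → different blocks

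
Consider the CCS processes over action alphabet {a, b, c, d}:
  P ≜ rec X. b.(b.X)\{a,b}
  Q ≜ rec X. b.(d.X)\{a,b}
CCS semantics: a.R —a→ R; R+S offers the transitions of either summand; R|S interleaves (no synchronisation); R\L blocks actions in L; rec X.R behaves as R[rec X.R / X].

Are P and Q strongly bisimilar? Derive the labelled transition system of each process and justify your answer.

P's transition system — 2 states:
  u0 = rec X. b.(b.X)\{a,b} → -b-> u1
  u1 = (b.(rec X. b.(b.X)\{a,b}))\{a,b} → deadlocked
Q's transition system — 3 states:
  v0 = rec X. b.(d.X)\{a,b} → -b-> v1
  v1 = (d.(rec X. b.(d.X)\{a,b}))\{a,b} → -d-> v2
  v2 = (rec X. b.(d.X)\{a,b})\{a,b} → deadlocked
Partition-refinement fixed point:
  B0 = {u0}
  B1 = {u1, v2}
  B2 = {v0}
  B3 = {v1}
u0 ∈ B0, v0 ∈ B2 → different blocks

NO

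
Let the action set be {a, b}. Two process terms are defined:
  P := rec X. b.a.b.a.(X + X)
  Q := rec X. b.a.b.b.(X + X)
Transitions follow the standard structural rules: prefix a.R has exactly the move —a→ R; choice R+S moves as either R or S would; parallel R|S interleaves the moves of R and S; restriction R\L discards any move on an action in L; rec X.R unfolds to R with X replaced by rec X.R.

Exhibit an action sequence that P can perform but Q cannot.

LTS(P): 5 reachable states
  u0 = rec X. b.a.b.a.(X + X) → —b→ u1
  u1 = a.b.a.((rec X. b.a.b.a.(X + X)) + (rec X. b.a.b.a.(X + X))) → —a→ u2
  u2 = b.a.((rec X. b.a.b.a.(X + X)) + (rec X. b.a.b.a.(X + X))) → —b→ u3
  u3 = a.((rec X. b.a.b.a.(X + X)) + (rec X. b.a.b.a.(X + X))) → —a→ u4
  u4 = (rec X. b.a.b.a.(X + X)) + (rec X. b.a.b.a.(X + X)) → —b→ u1
LTS(Q): 5 reachable states
  v0 = rec X. b.a.b.b.(X + X) → —b→ v1
  v1 = a.b.b.((rec X. b.a.b.b.(X + X)) + (rec X. b.a.b.b.(X + X))) → —a→ v2
  v2 = b.b.((rec X. b.a.b.b.(X + X)) + (rec X. b.a.b.b.(X + X))) → —b→ v3
  v3 = b.((rec X. b.a.b.b.(X + X)) + (rec X. b.a.b.b.(X + X))) → —b→ v4
  v4 = (rec X. b.a.b.b.(X + X)) + (rec X. b.a.b.b.(X + X)) → —b→ v1
Run σ = ⟨baba⟩ on P: start {u0}
  step 1 (b): {u1}
  step 2 (a): {u2}
  step 3 (b): {u3}
  step 4 (a): {u4}
  P completes σ.
Run σ = ⟨baba⟩ on Q: start {v0}
  step 1 (b): {v1}
  step 2 (a): {v2}
  step 3 (b): {v3}
  step 4 (a): ∅ (Q stuck)

baba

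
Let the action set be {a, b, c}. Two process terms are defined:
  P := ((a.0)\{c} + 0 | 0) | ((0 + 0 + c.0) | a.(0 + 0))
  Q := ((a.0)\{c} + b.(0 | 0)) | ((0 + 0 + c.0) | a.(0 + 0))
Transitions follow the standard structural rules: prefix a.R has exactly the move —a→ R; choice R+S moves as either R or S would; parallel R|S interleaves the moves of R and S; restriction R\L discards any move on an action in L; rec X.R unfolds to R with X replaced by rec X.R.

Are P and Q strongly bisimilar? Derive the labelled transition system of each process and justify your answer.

not bisimilar

Reachable graph of P (8 states):
  u0 = ((a.0)\{c} + 0 | 0) | ((0 + 0 + c.0) | a.(0 + 0)) has moves =a=> u1, =a=> u2, =c=> u3
  u1 = ((a.0)\{c} + 0 | 0) | ((0 + 0 + c.0) | (0 + 0)) has moves =a=> u4, =c=> u5
  u2 = 0\{c} | ((0 + 0 + c.0) | a.(0 + 0)) has moves =a=> u4, =c=> u6
  u3 = ((a.0)\{c} + 0 | 0) | (0 | a.(0 + 0)) has moves =a=> u5, =a=> u6
  u4 = 0\{c} | ((0 + 0 + c.0) | (0 + 0)) has moves =c=> u7
  u5 = ((a.0)\{c} + 0 | 0) | (0 | (0 + 0)) has moves =a=> u7
  u6 = 0\{c} | (0 | a.(0 + 0)) has moves =a=> u7
  u7 = 0\{c} | (0 | (0 + 0)) has moves deadlocked
Reachable graph of Q (12 states):
  v0 = ((a.0)\{c} + b.(0 | 0)) | ((0 + 0 + c.0) | a.(0 + 0)) has moves =a=> v1, =a=> v2, =b=> v3, =c=> v4
  v1 = ((a.0)\{c} + b.(0 | 0)) | ((0 + 0 + c.0) | (0 + 0)) has moves =a=> v5, =b=> v6, =c=> v7
  v2 = 0\{c} | ((0 + 0 + c.0) | a.(0 + 0)) has moves =a=> v5, =c=> v8
  v3 = 0 | 0 | ((0 + 0 + c.0) | a.(0 + 0)) has moves =a=> v6, =c=> v9
  v4 = ((a.0)\{c} + b.(0 | 0)) | (0 | a.(0 + 0)) has moves =a=> v7, =a=> v8, =b=> v9
  v5 = 0\{c} | ((0 + 0 + c.0) | (0 + 0)) has moves =c=> v10
  v6 = 0 | 0 | ((0 + 0 + c.0) | (0 + 0)) has moves =c=> v11
  v7 = ((a.0)\{c} + b.(0 | 0)) | (0 | (0 + 0)) has moves =a=> v10, =b=> v11
  v8 = 0\{c} | (0 | a.(0 + 0)) has moves =a=> v10
  v9 = 0 | 0 | (0 | a.(0 + 0)) has moves =a=> v11
  v10 = 0\{c} | (0 | (0 + 0)) has moves deadlocked
  v11 = 0 | 0 | (0 | (0 + 0)) has moves deadlocked
Coarsest stable partition (strong bisimilarity classes):
  B0 = {u0}
  B1 = {u3}
  B2 = {u5, u6, v8, v9}
  B3 = {u7, v10, v11}
  B4 = {u1, u2, v2, v3}
  B5 = {u4, v5, v6}
  B6 = {v0}
  B7 = {v4}
  B8 = {v7}
  B9 = {v1}
u0 ∈ B0, v0 ∈ B6 → different blocks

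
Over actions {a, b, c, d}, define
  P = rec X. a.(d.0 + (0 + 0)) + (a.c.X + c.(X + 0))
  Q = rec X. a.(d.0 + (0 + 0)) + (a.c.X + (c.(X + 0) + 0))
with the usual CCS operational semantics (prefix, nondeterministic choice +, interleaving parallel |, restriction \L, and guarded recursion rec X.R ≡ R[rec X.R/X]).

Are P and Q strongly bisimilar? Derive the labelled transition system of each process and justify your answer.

P's transition system — 5 states:
  u0 = rec X. a.(d.0 + (0 + 0)) + (a.c.X + c.(X + 0)) :: —a→ u1, —a→ u2, —c→ u3
  u1 = c.(rec X. a.(d.0 + (0 + 0)) + (a.c.X + c.(X + 0))) :: —c→ u0
  u2 = d.0 + (0 + 0) :: —d→ u4
  u3 = (rec X. a.(d.0 + (0 + 0)) + (a.c.X + c.(X + 0))) + 0 :: —a→ u1, —a→ u2, —c→ u3
  u4 = 0 :: (no moves)
Q's transition system — 5 states:
  v0 = rec X. a.(d.0 + (0 + 0)) + (a.c.X + (c.(X + 0) + 0)) :: —a→ v1, —a→ v2, —c→ v3
  v1 = c.(rec X. a.(d.0 + (0 + 0)) + (a.c.X + (c.(X + 0) + 0))) :: —c→ v0
  v2 = d.0 + (0 + 0) :: —d→ v4
  v3 = (rec X. a.(d.0 + (0 + 0)) + (a.c.X + (c.(X + 0) + 0))) + 0 :: —a→ v1, —a→ v2, —c→ v3
  v4 = 0 :: (no moves)
Partition-refinement fixed point:
  B0 = {u0, u3, v0, v3}
  B1 = {u2, v2}
  B2 = {u4, v4}
  B3 = {u1, v1}
u0 ∈ B0, v0 ∈ B0 → same block

bisimilar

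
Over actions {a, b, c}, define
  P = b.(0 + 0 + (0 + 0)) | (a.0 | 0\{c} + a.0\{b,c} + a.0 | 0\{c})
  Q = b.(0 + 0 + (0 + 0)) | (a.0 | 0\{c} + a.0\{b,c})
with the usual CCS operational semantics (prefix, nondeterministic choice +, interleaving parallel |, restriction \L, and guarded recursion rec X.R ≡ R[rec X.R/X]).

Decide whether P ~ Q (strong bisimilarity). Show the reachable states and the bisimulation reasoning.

P ~ Q

Reachable graph of P (6 states):
  m0 = b.(0 + 0 + (0 + 0)) | (a.0 | 0\{c} + a.0\{b,c} + a.0 | 0\{c}) ⊢ ··a··> m1, ··a··> m2, ··b··> m3
  m1 = b.(0 + 0 + (0 + 0)) | (0 | 0\{c}) ⊢ ··b··> m4
  m2 = b.(0 + 0 + (0 + 0)) | 0\{b,c} ⊢ ··b··> m5
  m3 = (0 + 0 + (0 + 0)) | (a.0 | 0\{c} + a.0\{b,c} + a.0 | 0\{c}) ⊢ ··a··> m4, ··a··> m5
  m4 = (0 + 0 + (0 + 0)) | (0 | 0\{c}) ⊢ (no moves)
  m5 = (0 + 0 + (0 + 0)) | 0\{b,c} ⊢ (no moves)
Reachable graph of Q (6 states):
  n0 = b.(0 + 0 + (0 + 0)) | (a.0 | 0\{c} + a.0\{b,c}) ⊢ ··a··> n1, ··a··> n2, ··b··> n3
  n1 = b.(0 + 0 + (0 + 0)) | (0 | 0\{c}) ⊢ ··b··> n4
  n2 = b.(0 + 0 + (0 + 0)) | 0\{b,c} ⊢ ··b··> n5
  n3 = (0 + 0 + (0 + 0)) | (a.0 | 0\{c} + a.0\{b,c}) ⊢ ··a··> n4, ··a··> n5
  n4 = (0 + 0 + (0 + 0)) | (0 | 0\{c}) ⊢ (no moves)
  n5 = (0 + 0 + (0 + 0)) | 0\{b,c} ⊢ (no moves)
Partition-refinement fixed point:
  B0 = {m0, n0}
  B1 = {m1, m2, n1, n2}
  B2 = {m4, m5, n4, n5}
  B3 = {m3, n3}
m0 ∈ B0, n0 ∈ B0 → same block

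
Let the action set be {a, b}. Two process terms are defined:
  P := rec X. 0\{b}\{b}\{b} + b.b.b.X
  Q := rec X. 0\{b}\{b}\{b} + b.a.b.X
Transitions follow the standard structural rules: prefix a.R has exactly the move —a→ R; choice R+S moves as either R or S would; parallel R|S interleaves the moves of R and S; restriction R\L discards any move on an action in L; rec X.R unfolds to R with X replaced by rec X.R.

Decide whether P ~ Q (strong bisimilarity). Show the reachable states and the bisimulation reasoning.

NO

Reachable graph of P (3 states):
  u0 = rec X. 0\{b}\{b}\{b} + b.b.b.X ⊢ -b-> u1
  u1 = b.b.(rec X. 0\{b}\{b}\{b} + b.b.b.X) ⊢ -b-> u2
  u2 = b.(rec X. 0\{b}\{b}\{b} + b.b.b.X) ⊢ -b-> u0
Reachable graph of Q (3 states):
  v0 = rec X. 0\{b}\{b}\{b} + b.a.b.X ⊢ -b-> v1
  v1 = a.b.(rec X. 0\{b}\{b}\{b} + b.a.b.X) ⊢ -a-> v2
  v2 = b.(rec X. 0\{b}\{b}\{b} + b.a.b.X) ⊢ -b-> v0
Bisimilarity quotient blocks:
  B0 = {u0, u1, u2}
  B1 = {v0}
  B2 = {v1}
  B3 = {v2}
u0 ∈ B0, v0 ∈ B1 → different blocks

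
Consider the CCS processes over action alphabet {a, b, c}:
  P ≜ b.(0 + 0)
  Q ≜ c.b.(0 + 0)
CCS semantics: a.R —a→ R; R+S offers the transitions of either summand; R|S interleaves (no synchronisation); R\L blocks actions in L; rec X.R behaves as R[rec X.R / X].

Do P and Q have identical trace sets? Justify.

NO — witness ⟨b⟩

P's transition system — 2 states:
  p0 = b.(0 + 0) :: --b--▸ p1
  p1 = 0 + 0 :: deadlocked
Q's transition system — 3 states:
  q0 = c.b.(0 + 0) :: --c--▸ q1
  q1 = b.(0 + 0) :: --b--▸ q2
  q2 = 0 + 0 :: deadlocked
Run σ = ⟨b⟩ on P: start {p0}
  [1] b ⇒ {p1}
  — P admits the full trace.
Run σ = ⟨b⟩ on Q: start {q0}
  [1] b ⇒ no successor for Q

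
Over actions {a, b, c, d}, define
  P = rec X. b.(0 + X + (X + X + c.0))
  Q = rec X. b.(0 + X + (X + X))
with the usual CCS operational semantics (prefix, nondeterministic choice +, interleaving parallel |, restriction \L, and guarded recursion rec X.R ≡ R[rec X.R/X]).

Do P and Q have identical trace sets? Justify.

trace-distinct — witness ⟨bc⟩

Reachable graph of P (3 states):
  p0 = rec X. b.(0 + X + (X + X + c.0)) :: —b→ p1
  p1 = 0 + (rec X. b.(0 + X + (X + X + c.0))) + ((rec X. b.(0 + X + (X + X + c.0))) + (rec X. b.(0 + X + (X + X + c.0))) + c.0) :: —b→ p1, —c→ p2
  p2 = 0 :: ∅
Reachable graph of Q (2 states):
  q0 = rec X. b.(0 + X + (X + X)) :: —b→ q1
  q1 = 0 + (rec X. b.(0 + X + (X + X))) + ((rec X. b.(0 + X + (X + X))) + (rec X. b.(0 + X + (X + X)))) :: —b→ q1
Trace ⟨bc⟩ through P, begin at {p0}:
  step 1 (b): {p1}
  step 2 (c): {p2}
  ✓ P
Trace ⟨bc⟩ through Q, begin at {q0}:
  step 1 (b): {q1}
  step 2 (c): no successor for Q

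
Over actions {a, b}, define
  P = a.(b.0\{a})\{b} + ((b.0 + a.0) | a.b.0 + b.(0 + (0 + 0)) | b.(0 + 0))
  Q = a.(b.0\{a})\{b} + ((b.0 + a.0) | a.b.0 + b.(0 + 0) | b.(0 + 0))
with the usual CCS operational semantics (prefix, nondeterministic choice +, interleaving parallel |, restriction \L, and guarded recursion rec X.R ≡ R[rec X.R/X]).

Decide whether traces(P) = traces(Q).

LTS(P): 10 reachable states
  u0 = a.(b.0\{a})\{b} + ((b.0 + a.0) | a.b.0 + b.(0 + (0 + 0)) | b.(0 + 0)) has moves —a→ u1, —a→ u2, —a→ u3, —b→ u3, —b→ u4, —b→ u5
  u1 = (b.0 + a.0) | b.0 has moves —a→ u6, —b→ u6, —b→ u7
  u2 = (b.0\{a})\{b} has moves stopped
  u3 = 0 | a.b.0 has moves —a→ u6
  u4 = (0 + (0 + 0)) | b.(0 + 0) has moves —b→ u8
  u5 = b.(0 + (0 + 0)) | (0 + 0) has moves —b→ u8
  u6 = 0 | b.0 has moves —b→ u9
  u7 = (b.0 + a.0) | 0 has moves —a→ u9, —b→ u9
  u8 = (0 + (0 + 0)) | (0 + 0) has moves stopped
  u9 = 0 | 0 has moves stopped
LTS(Q): 10 reachable states
  v0 = a.(b.0\{a})\{b} + ((b.0 + a.0) | a.b.0 + b.(0 + 0) | b.(0 + 0)) has moves —a→ v1, —a→ v2, —a→ v3, —b→ v3, —b→ v4, —b→ v5
  v1 = (b.0 + a.0) | b.0 has moves —a→ v6, —b→ v6, —b→ v7
  v2 = (b.0\{a})\{b} has moves stopped
  v3 = 0 | a.b.0 has moves —a→ v6
  v4 = (0 + 0) | b.(0 + 0) has moves —b→ v8
  v5 = b.(0 + 0) | (0 + 0) has moves —b→ v8
  v6 = 0 | b.0 has moves —b→ v9
  v7 = (b.0 + a.0) | 0 has moves —a→ v9, —b→ v9
  v8 = (0 + 0) | (0 + 0) has moves stopped
  v9 = 0 | 0 has moves stopped
Bisimilarity quotient blocks:
  B0 = {u0, v0}
  B1 = {u1, v1}
  B2 = {u4, u5, u6, v4, v5, v6}
  B3 = {u2, u8, u9, v2, v8, v9}
  B4 = {u7, v7}
  B5 = {u3, v3}
u0 ∈ B0, v0 ∈ B0 → same block
Bisimilar ⇒ trace-equivalent.

traces(P) = traces(Q)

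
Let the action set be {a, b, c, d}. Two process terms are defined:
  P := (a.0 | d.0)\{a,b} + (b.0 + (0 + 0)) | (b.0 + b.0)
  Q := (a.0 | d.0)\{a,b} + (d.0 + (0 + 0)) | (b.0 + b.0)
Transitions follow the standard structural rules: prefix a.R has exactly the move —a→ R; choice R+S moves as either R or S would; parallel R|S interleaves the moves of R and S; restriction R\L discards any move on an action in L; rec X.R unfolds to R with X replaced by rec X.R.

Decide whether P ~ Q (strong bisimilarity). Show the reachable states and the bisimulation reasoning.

P's transition system — 5 states:
  m0 = (a.0 | d.0)\{a,b} + (b.0 + (0 + 0)) | (b.0 + b.0) → —b→ m1, —b→ m2, —d→ m3
  m1 = (b.0 + (0 + 0)) | 0 → —b→ m4
  m2 = 0 | (b.0 + b.0) → —b→ m4
  m3 = (a.0 | 0)\{a,b} → stopped
  m4 = 0 | 0 → stopped
Q's transition system — 5 states:
  n0 = (a.0 | d.0)\{a,b} + (d.0 + (0 + 0)) | (b.0 + b.0) → —b→ n1, —d→ n2, —d→ n3
  n1 = (d.0 + (0 + 0)) | 0 → —d→ n4
  n2 = (a.0 | 0)\{a,b} → stopped
  n3 = 0 | (b.0 + b.0) → —b→ n4
  n4 = 0 | 0 → stopped
Bisimilarity quotient blocks:
  B0 = {m0}
  B1 = {m3, m4, n2, n4}
  B2 = {m1, m2, n3}
  B3 = {n0}
  B4 = {n1}
m0 ∈ B0, n0 ∈ B3 → different blocks

not bisimilar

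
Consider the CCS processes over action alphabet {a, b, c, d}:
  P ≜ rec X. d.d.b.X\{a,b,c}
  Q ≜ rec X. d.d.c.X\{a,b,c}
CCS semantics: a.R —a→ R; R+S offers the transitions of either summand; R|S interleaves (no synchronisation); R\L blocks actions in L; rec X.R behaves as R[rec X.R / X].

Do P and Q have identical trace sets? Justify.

P's transition system — 6 states:
  p0 = rec X. d.d.b.X\{a,b,c} has moves --d--▸ p1
  p1 = d.b.(rec X. d.d.b.X\{a,b,c})\{a,b,c} has moves --d--▸ p2
  p2 = b.(rec X. d.d.b.X\{a,b,c})\{a,b,c} has moves --b--▸ p3
  p3 = (rec X. d.d.b.X\{a,b,c})\{a,b,c} has moves --d--▸ p4
  p4 = (d.b.(rec X. d.d.b.X\{a,b,c})\{a,b,c})\{a,b,c} has moves --d--▸ p5
  p5 = (b.(rec X. d.d.b.X\{a,b,c})\{a,b,c})\{a,b,c} has moves ·
Q's transition system — 6 states:
  q0 = rec X. d.d.c.X\{a,b,c} has moves --d--▸ q1
  q1 = d.c.(rec X. d.d.c.X\{a,b,c})\{a,b,c} has moves --d--▸ q2
  q2 = c.(rec X. d.d.c.X\{a,b,c})\{a,b,c} has moves --c--▸ q3
  q3 = (rec X. d.d.c.X\{a,b,c})\{a,b,c} has moves --d--▸ q4
  q4 = (d.c.(rec X. d.d.c.X\{a,b,c})\{a,b,c})\{a,b,c} has moves --d--▸ q5
  q5 = (c.(rec X. d.d.c.X\{a,b,c})\{a,b,c})\{a,b,c} has moves ·
Executing ddb from P (initial set {p0}):
  after d @ step 1: {p1}
  after d @ step 2: {p2}
  after b @ step 3: {p3}
  ✓ P
Executing ddb from Q (initial set {q0}):
  after d @ step 1: {q1}
  after d @ step 2: {q2}
  after b @ step 3: no successor for Q

traces(P) ≠ traces(Q) — witness ⟨ddb⟩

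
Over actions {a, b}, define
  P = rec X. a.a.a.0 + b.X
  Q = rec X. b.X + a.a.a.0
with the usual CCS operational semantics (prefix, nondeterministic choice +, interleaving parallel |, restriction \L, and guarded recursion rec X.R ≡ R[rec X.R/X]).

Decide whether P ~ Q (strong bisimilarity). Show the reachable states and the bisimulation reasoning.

LTS(P): 4 reachable states
  s0 = rec X. a.a.a.0 + b.X → -a-> s1, -b-> s0
  s1 = a.a.0 → -a-> s2
  s2 = a.0 → -a-> s3
  s3 = 0 → ·
LTS(Q): 4 reachable states
  t0 = rec X. b.X + a.a.a.0 → -a-> t1, -b-> t0
  t1 = a.a.0 → -a-> t2
  t2 = a.0 → -a-> t3
  t3 = 0 → ·
Partition-refinement fixed point:
  B0 = {s0, t0}
  B1 = {s1, t1}
  B2 = {s2, t2}
  B3 = {s3, t3}
s0 ∈ B0, t0 ∈ B0 → same block

YES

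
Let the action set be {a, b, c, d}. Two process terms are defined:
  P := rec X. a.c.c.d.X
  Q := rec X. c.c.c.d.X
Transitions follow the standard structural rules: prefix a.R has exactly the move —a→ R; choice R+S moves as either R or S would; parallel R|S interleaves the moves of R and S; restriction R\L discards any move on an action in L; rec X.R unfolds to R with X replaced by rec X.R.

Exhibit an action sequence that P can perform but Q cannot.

a

LTS(P): 4 reachable states
  m0 = rec X. a.c.c.d.X has moves -a-> m1
  m1 = c.c.d.(rec X. a.c.c.d.X) has moves -c-> m2
  m2 = c.d.(rec X. a.c.c.d.X) has moves -c-> m3
  m3 = d.(rec X. a.c.c.d.X) has moves -d-> m0
LTS(Q): 4 reachable states
  n0 = rec X. c.c.c.d.X has moves -c-> n1
  n1 = c.c.d.(rec X. c.c.c.d.X) has moves -c-> n2
  n2 = c.d.(rec X. c.c.c.d.X) has moves -c-> n3
  n3 = d.(rec X. c.c.c.d.X) has moves -d-> n0
Executing a from P (initial set {m0}):
  [1] a ⇒ {m1}
  ✓ P
Executing a from Q (initial set {n0}):
  [1] a ⇒ ∅ (Q stuck)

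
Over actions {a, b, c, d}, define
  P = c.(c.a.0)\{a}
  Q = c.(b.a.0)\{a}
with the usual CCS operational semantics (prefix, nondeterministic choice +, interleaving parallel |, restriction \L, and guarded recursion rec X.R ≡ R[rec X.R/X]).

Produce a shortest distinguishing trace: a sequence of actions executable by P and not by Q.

P's transition system — 3 states:
  m0 = c.(c.a.0)\{a} :: —c→ m1
  m1 = (c.a.0)\{a} :: —c→ m2
  m2 = (a.0)\{a} :: (no moves)
Q's transition system — 3 states:
  n0 = c.(b.a.0)\{a} :: —c→ n1
  n1 = (b.a.0)\{a} :: —b→ n2
  n2 = (a.0)\{a} :: (no moves)
Trace ⟨cc⟩ through P, begin at {m0}:
  [1] c ⇒ {m1}
  [2] c ⇒ {m2}
  ✓ P
Trace ⟨cc⟩ through Q, begin at {n0}:
  [1] c ⇒ {n1}
  [2] c ⇒ ∅ (Q stuck)

cc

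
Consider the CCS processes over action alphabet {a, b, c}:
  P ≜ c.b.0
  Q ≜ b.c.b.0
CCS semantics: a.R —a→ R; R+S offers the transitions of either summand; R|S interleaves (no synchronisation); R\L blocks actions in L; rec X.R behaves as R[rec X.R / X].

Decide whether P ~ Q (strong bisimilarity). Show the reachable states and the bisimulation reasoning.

Reachable graph of P (3 states):
  s0 = c.b.0 | --c--▸ s1
  s1 = b.0 | --b--▸ s2
  s2 = 0 | ·
Reachable graph of Q (4 states):
  t0 = b.c.b.0 | --b--▸ t1
  t1 = c.b.0 | --c--▸ t2
  t2 = b.0 | --b--▸ t3
  t3 = 0 | ·
Partition-refinement fixed point:
  B0 = {s0, t1}
  B1 = {s1, t2}
  B2 = {s2, t3}
  B3 = {t0}
s0 ∈ B0, t0 ∈ B3 → different blocks

NO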